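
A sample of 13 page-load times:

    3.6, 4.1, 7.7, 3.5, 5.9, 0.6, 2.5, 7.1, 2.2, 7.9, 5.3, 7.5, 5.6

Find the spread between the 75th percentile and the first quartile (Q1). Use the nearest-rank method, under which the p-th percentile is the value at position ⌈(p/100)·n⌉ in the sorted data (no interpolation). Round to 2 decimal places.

3.60

Sorted: 0.6, 2.2, 2.5, 3.5, 3.6, 4.1, 5.3, 5.6, 5.9, 7.1, 7.5, 7.7, 7.9.
n = 13.
P25: rank ⌈25/100·13⌉ = 4 → 3.5.
P75: rank ⌈75/100·13⌉ = 10 → 7.1.
Difference: 7.1 − 3.5 = 3.6.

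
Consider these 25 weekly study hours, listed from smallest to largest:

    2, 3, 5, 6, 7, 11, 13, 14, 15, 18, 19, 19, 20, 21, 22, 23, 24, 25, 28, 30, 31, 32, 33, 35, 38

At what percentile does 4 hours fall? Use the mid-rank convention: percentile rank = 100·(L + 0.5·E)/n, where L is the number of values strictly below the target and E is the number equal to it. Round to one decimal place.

Count below 4: L = 2; count equal: E = 0; n = 25.
Percentile rank = 100·(2 + 0.5·0)/25 = 100·2/25 = 8.

8.0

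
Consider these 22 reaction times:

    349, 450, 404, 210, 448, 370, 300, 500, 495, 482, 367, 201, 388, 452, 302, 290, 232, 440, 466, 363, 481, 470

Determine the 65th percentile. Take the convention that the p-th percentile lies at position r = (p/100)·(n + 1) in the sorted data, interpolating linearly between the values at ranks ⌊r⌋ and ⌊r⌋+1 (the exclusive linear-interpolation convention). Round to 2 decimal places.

Sorted: 201, 210, 232, 290, 300, 302, 349, 363, 367, 370, 388, 404, 440, 448, 450, 452, 466, 470, 481, 482, 495, 500.
n = 22.
r = (65/100)·(22 + 1) = 14.95.
Rank 14 is 448 and rank 15 is 450.
Interpolate: 448 + 0.95·(450 − 448) = 448 + 0.95·2 = 449.9.

449.90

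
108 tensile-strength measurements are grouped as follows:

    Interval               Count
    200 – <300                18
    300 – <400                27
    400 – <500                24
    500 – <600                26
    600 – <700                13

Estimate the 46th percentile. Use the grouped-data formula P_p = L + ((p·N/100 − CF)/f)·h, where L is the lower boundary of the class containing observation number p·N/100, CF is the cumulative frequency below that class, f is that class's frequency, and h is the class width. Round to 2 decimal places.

N = 108; target position k = 46/100 · 108 = 49.68.
Cumulative frequencies: 18, 45, 69, 95, 108.
Observation 49.68 falls in the class 400 – <500.
L = 400, CF = 45, f = 24, h = 100.
P46 = 400 + ((49.68 − 45)/24)·100 = 400 + 19.5 = 419.5.

419.50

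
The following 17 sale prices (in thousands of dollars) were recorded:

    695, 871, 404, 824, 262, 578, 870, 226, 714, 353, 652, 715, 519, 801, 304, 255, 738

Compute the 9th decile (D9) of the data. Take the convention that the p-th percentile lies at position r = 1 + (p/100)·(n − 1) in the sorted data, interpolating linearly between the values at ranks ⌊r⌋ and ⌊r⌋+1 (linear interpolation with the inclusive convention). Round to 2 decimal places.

Sorted: 226, 255, 262, 304, 353, 404, 519, 578, 652, 695, 714, 715, 738, 801, 824, 870, 871.
n = 17.
r = 1 + (90/100)·(17 − 1) = 1 + 14.4 = 15.4.
Rank 15 is 824 and rank 16 is 870.
Interpolate: 824 + 0.4·(870 − 824) = 824 + 0.4·46 = 842.4.

842.40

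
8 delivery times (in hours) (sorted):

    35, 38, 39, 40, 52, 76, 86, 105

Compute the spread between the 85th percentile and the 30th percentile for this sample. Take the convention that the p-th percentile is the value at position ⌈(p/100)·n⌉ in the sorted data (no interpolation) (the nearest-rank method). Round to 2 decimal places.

47.00

n = 8.
P30: rank ⌈30/100·8⌉ = 3 → 39.
P85: rank ⌈85/100·8⌉ = 7 → 86.
Difference: 86 − 39 = 47.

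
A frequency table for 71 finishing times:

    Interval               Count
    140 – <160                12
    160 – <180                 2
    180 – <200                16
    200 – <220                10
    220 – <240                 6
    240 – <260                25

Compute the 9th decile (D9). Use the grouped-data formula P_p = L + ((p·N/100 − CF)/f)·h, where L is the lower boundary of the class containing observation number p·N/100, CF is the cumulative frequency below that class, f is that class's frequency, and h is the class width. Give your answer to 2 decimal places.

254.32

N = 71; target position k = 90/100 · 71 = 63.9.
Cumulative frequencies: 12, 14, 30, 40, 46, 71.
Observation 63.9 falls in the class 240 – <260.
L = 240, CF = 46, f = 25, h = 20.
P90 = 240 + ((63.9 − 46)/25)·20 = 240 + 14.32 = 254.32.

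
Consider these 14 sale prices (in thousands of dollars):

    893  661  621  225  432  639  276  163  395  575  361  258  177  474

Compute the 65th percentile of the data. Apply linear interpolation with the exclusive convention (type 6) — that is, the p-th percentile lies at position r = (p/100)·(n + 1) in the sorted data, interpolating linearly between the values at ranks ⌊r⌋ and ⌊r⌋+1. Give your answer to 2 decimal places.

549.75

Sorted: 163, 177, 225, 258, 276, 361, 395, 432, 474, 575, 621, 639, 661, 893.
n = 14.
r = (65/100)·(14 + 1) = 9.75.
Rank 9 is 474 and rank 10 is 575.
Interpolate: 474 + 0.75·(575 − 474) = 474 + 0.75·101 = 549.75.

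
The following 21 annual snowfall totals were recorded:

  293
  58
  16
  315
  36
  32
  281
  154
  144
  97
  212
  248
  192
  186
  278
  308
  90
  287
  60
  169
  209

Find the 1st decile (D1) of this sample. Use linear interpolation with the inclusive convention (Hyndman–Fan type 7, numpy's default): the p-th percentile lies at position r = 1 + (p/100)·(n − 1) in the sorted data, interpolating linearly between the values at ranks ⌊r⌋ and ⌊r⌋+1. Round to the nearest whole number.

Sorted: 16, 32, 36, 58, 60, 90, 97, 144, 154, 169, 186, 192, 209, 212, 248, 278, 281, 287, 293, 308, 315.
n = 21.
r = 1 + (10/100)·(21 − 1) = 1 + 2 = 3.
r is an integer, so P10 is the value at rank 3: 36.

36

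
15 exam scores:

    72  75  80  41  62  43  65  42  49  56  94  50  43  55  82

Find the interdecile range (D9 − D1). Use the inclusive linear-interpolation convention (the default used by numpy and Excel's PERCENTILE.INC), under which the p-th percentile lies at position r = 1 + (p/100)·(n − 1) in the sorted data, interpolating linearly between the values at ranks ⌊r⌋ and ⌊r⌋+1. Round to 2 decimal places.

Sorted: 41, 42, 43, 43, 49, 50, 55, 56, 62, 65, 72, 75, 80, 82, 94.
n = 15.
P10: r = 2.4; ranks 2–3 are 42, 43; interpolating gives 42.4.
P90: r = 13.6; ranks 13–14 are 80, 82; interpolating gives 81.2.
Difference: 81.2 − 42.4 = 38.8.

38.80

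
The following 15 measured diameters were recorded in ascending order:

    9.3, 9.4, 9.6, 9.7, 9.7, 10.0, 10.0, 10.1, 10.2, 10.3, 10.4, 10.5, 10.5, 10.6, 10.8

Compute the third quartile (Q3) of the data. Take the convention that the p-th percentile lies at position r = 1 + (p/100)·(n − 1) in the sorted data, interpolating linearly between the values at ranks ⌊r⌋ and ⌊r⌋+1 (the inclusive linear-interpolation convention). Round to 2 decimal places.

n = 15.
r = 1 + (75/100)·(15 − 1) = 1 + 10.5 = 11.5.
Rank 11 is 10.4 and rank 12 is 10.5.
Interpolate: 10.4 + 0.5·(10.5 − 10.4) = 10.4 + 0.5·0.1 = 10.45.

10.45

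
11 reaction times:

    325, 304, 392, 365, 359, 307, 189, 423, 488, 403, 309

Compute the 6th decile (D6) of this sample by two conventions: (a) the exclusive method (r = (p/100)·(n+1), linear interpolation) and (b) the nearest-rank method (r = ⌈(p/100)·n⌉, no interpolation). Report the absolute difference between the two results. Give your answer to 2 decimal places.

Sorted: 189, 304, 307, 309, 325, 359, 365, 392, 403, 423, 488.
n = 11.
(a) r = 7.2; between ranks 7 (365) and 8 (392): 370.4.
(b) the nearest-rank method: rank 7 → 365.
|370.4 − 365| = 5.4.

5.40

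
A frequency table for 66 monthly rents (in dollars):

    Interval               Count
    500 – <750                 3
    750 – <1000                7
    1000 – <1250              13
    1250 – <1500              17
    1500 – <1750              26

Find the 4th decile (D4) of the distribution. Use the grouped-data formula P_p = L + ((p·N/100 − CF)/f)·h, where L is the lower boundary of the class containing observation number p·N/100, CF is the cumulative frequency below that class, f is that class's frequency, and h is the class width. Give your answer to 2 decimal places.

N = 66; target position k = 40/100 · 66 = 26.4.
Cumulative frequencies: 3, 10, 23, 40, 66.
Observation 26.4 falls in the class 1250 – <1500.
L = 1250, CF = 23, f = 17, h = 250.
P40 = 1250 + ((26.4 − 23)/17)·250 = 1250 + 50 = 1300.

1300.00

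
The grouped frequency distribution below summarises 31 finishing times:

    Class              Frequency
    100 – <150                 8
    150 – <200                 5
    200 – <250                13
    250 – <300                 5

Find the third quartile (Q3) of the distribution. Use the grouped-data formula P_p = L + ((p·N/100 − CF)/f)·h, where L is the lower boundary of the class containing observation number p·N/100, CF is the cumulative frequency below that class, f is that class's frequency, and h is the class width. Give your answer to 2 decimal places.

N = 31; target position k = 75/100 · 31 = 23.25.
Cumulative frequencies: 8, 13, 26, 31.
Observation 23.25 falls in the class 200 – <250.
L = 200, CF = 13, f = 13, h = 50.
P75 = 200 + ((23.25 − 13)/13)·50 = 200 + 39.4231 = 239.423.

239.42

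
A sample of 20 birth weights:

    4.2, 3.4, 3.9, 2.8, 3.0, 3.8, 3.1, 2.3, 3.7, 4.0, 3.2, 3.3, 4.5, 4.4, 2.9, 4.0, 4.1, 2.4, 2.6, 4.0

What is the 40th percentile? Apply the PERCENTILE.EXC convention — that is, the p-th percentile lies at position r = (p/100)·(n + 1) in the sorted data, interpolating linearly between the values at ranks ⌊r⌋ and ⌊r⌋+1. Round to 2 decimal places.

3.24

Sorted: 2.3, 2.4, 2.6, 2.8, 2.9, 3.0, 3.1, 3.2, 3.3, 3.4, 3.7, 3.8, 3.9, 4.0, 4.0, 4.0, 4.1, 4.2, 4.4, 4.5.
n = 20.
r = (40/100)·(20 + 1) = 8.4.
Rank 8 is 3.2 and rank 9 is 3.3.
Interpolate: 3.2 + 0.4·(3.3 − 3.2) = 3.2 + 0.4·0.1 = 3.24.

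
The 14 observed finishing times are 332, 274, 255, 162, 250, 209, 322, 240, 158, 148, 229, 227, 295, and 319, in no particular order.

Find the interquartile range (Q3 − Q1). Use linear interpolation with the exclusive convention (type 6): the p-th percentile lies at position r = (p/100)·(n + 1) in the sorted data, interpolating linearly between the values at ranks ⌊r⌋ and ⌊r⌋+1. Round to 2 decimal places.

Sorted: 148, 158, 162, 209, 227, 229, 240, 250, 255, 274, 295, 319, 322, 332.
n = 14.
P25: r = 3.75; ranks 3–4 are 162, 209; interpolating gives 197.25.
P75: r = 11.25; ranks 11–12 are 295, 319; interpolating gives 301.
Difference: 301 − 197.25 = 103.75.

103.75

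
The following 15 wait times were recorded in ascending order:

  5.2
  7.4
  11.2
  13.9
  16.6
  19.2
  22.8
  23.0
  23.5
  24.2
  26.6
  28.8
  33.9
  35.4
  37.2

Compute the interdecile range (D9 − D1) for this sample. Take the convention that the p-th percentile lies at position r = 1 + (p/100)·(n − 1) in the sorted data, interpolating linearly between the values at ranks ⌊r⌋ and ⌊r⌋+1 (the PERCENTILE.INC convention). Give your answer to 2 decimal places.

25.88

n = 15.
P10: r = 2.4; ranks 2–3 are 7.4, 11.2; interpolating gives 8.92.
P90: r = 13.6; ranks 13–14 are 33.9, 35.4; interpolating gives 34.8.
Difference: 34.8 − 8.92 = 25.88.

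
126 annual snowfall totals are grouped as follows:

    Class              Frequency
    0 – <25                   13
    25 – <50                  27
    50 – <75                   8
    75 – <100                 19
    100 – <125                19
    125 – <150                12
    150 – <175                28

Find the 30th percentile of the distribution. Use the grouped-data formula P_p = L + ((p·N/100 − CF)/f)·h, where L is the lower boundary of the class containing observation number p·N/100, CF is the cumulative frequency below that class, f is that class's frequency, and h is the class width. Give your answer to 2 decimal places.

47.96

N = 126; target position k = 30/100 · 126 = 37.8.
Cumulative frequencies: 13, 40, 48, 67, 86, 98, 126.
Observation 37.8 falls in the class 25 – <50.
L = 25, CF = 13, f = 27, h = 25.
P30 = 25 + ((37.8 − 13)/27)·25 = 25 + 22.963 = 47.963.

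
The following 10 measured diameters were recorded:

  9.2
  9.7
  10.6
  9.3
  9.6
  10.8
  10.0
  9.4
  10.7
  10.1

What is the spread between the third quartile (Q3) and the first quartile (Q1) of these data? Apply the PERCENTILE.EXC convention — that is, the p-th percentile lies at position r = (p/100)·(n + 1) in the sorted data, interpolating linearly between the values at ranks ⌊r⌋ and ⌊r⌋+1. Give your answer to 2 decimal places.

Sorted: 9.2, 9.3, 9.4, 9.6, 9.7, 10.0, 10.1, 10.6, 10.7, 10.8.
n = 10.
P25: r = 2.75; ranks 2–3 are 9.3, 9.4; interpolating gives 9.375.
P75: r = 8.25; ranks 8–9 are 10.6, 10.7; interpolating gives 10.625.
Difference: 10.625 − 9.375 = 1.25.

1.25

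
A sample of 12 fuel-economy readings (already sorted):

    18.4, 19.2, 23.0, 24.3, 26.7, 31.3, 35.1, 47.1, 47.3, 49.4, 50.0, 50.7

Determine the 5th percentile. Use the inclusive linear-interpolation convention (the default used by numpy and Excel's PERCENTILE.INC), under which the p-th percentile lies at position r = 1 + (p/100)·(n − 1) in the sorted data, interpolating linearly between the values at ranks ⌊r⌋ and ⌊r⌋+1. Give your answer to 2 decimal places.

18.84

n = 12.
r = 1 + (5/100)·(12 − 1) = 1 + 0.55 = 1.55.
Rank 1 is 18.4 and rank 2 is 19.2.
Interpolate: 18.4 + 0.55·(19.2 − 18.4) = 18.4 + 0.55·0.8 = 18.84.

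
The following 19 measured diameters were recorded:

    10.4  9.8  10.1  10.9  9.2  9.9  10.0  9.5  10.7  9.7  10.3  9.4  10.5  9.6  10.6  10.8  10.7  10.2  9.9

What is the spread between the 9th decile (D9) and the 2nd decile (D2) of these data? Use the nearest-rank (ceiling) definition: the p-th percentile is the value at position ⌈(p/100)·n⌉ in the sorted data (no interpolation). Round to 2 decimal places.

1.20

Sorted: 9.2, 9.4, 9.5, 9.6, 9.7, 9.8, 9.9, 9.9, 10.0, 10.1, 10.2, 10.3, 10.4, 10.5, 10.6, 10.7, 10.7, 10.8, 10.9.
n = 19.
P20: rank ⌈20/100·19⌉ = 4 → 9.6.
P90: rank ⌈90/100·19⌉ = 18 → 10.8.
Difference: 10.8 − 9.6 = 1.2.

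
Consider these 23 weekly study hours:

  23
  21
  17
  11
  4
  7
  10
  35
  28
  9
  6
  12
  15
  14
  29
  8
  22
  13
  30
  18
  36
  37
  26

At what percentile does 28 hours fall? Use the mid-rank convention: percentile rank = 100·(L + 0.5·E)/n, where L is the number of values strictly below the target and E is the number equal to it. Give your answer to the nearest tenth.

Sorted: 4, 6, 7, 8, 9, 10, 11, 12, 13, 14, 15, 17, 18, 21, 22, 23, 26, 28, 29, 30, 35, 36, 37.
Count below 28: L = 17; count equal: E = 1; n = 23.
Percentile rank = 100·(17 + 0.5·1)/23 = 100·17.5/23 = 76.09.

76.1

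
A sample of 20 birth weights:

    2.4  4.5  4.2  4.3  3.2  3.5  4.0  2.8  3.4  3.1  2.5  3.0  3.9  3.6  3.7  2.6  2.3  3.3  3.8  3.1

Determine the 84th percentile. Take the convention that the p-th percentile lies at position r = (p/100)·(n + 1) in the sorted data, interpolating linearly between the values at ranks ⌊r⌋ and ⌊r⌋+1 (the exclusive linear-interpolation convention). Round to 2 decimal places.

Sorted: 2.3, 2.4, 2.5, 2.6, 2.8, 3.0, 3.1, 3.1, 3.2, 3.3, 3.4, 3.5, 3.6, 3.7, 3.8, 3.9, 4.0, 4.2, 4.3, 4.5.
n = 20.
r = (84/100)·(20 + 1) = 17.64.
Rank 17 is 4.0 and rank 18 is 4.2.
Interpolate: 4.0 + 0.64·(4.2 − 4.0) = 4.0 + 0.64·0.2 = 4.128.

4.13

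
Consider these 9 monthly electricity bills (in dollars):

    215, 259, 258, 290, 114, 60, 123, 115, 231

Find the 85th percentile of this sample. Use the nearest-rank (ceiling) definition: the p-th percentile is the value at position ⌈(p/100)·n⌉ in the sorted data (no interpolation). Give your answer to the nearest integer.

Sorted: 60, 114, 115, 123, 215, 231, 258, 259, 290.
n = 9.
Position = ⌈85/100 · 9⌉ = ⌈7.65⌉ = 8.
The value at rank 8 is 259.

259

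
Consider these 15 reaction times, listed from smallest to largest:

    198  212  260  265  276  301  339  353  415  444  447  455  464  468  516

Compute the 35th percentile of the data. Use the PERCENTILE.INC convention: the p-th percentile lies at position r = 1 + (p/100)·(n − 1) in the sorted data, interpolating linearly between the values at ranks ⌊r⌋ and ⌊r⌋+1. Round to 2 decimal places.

n = 15.
r = 1 + (35/100)·(15 − 1) = 1 + 4.9 = 5.9.
Rank 5 is 276 and rank 6 is 301.
Interpolate: 276 + 0.9·(301 − 276) = 276 + 0.9·25 = 298.5.

298.50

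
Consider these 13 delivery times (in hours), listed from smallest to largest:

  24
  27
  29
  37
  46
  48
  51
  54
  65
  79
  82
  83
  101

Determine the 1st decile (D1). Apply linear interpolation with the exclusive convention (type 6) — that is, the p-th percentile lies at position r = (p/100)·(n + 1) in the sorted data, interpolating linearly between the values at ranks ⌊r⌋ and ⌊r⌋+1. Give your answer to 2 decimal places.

25.20

n = 13.
r = (10/100)·(13 + 1) = 1.4.
Rank 1 is 24 and rank 2 is 27.
Interpolate: 24 + 0.4·(27 − 24) = 24 + 0.4·3 = 25.2.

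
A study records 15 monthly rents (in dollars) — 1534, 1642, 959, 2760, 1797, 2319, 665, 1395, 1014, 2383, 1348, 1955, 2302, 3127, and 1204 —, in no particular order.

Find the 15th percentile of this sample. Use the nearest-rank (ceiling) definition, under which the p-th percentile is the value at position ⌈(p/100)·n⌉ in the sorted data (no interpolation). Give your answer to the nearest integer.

1014

Sorted: 665, 959, 1014, 1204, 1348, 1395, 1534, 1642, 1797, 1955, 2302, 2319, 2383, 2760, 3127.
n = 15.
Position = ⌈15/100 · 15⌉ = ⌈2.25⌉ = 3.
The value at rank 3 is 1014.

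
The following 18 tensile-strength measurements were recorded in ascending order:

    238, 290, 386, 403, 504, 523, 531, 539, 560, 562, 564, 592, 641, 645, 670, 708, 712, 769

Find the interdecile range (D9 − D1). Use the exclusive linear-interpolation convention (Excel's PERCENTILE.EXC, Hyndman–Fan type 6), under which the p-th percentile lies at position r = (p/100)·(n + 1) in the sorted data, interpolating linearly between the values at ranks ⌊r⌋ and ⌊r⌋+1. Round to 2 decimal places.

n = 18.
P10: r = 1.9; ranks 1–2 are 238, 290; interpolating gives 284.8.
P90: r = 17.1; ranks 17–18 are 712, 769; interpolating gives 717.7.
Difference: 717.7 − 284.8 = 432.9.

432.90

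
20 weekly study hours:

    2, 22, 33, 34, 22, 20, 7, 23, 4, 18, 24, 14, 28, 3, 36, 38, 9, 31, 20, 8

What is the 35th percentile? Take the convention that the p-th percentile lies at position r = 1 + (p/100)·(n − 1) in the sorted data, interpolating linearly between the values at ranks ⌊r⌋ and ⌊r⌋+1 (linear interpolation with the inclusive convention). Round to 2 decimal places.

Sorted: 2, 3, 4, 7, 8, 9, 14, 18, 20, 20, 22, 22, 23, 24, 28, 31, 33, 34, 36, 38.
n = 20.
r = 1 + (35/100)·(20 − 1) = 1 + 6.65 = 7.65.
Rank 7 is 14 and rank 8 is 18.
Interpolate: 14 + 0.65·(18 − 14) = 14 + 0.65·4 = 16.6.

16.60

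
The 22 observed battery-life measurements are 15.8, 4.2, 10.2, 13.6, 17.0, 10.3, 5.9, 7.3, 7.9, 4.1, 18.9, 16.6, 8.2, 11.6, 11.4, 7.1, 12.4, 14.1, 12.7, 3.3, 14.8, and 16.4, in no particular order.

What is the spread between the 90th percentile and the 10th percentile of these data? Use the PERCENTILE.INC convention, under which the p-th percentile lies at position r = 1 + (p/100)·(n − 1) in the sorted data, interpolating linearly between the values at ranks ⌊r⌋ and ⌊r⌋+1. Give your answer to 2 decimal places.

12.21

Sorted: 3.3, 4.1, 4.2, 5.9, 7.1, 7.3, 7.9, 8.2, 10.2, 10.3, 11.4, 11.6, 12.4, 12.7, 13.6, 14.1, 14.8, 15.8, 16.4, 16.6, 17.0, 18.9.
n = 22.
P10: r = 3.1; ranks 3–4 are 4.2, 5.9; interpolating gives 4.37.
P90: r = 19.9; ranks 19–20 are 16.4, 16.6; interpolating gives 16.58.
Difference: 16.58 − 4.37 = 12.21.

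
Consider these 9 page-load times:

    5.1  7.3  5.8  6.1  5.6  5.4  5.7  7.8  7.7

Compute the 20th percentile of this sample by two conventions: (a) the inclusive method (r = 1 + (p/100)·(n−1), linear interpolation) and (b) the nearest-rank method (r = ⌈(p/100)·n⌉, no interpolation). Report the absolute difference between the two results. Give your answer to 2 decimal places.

0.12

Sorted: 5.1, 5.4, 5.6, 5.7, 5.8, 6.1, 7.3, 7.7, 7.8.
n = 9.
(a) r = 2.6; between ranks 2 (5.4) and 3 (5.6): 5.52.
(b) the nearest-rank method: rank 2 → 5.4.
|5.52 − 5.4| = 0.12.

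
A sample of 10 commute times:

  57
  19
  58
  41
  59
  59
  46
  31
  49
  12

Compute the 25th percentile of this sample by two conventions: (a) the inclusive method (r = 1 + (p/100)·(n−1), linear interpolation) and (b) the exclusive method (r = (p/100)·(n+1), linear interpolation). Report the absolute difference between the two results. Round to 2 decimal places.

5.50

Sorted: 12, 19, 31, 41, 46, 49, 57, 58, 59, 59.
n = 10.
(a) r = 3.25; between ranks 3 (31) and 4 (41): 33.5.
(b) r = 2.75; between ranks 2 (19) and 3 (31): 28.
|33.5 − 28| = 5.5.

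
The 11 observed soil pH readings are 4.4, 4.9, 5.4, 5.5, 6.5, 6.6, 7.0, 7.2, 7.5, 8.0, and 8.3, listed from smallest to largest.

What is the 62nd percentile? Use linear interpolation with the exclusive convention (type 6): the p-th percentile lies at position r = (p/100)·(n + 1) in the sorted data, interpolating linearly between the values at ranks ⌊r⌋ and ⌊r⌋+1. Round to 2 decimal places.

7.09

n = 11.
r = (62/100)·(11 + 1) = 7.44.
Rank 7 is 7.0 and rank 8 is 7.2.
Interpolate: 7.0 + 0.44·(7.2 − 7.0) = 7.0 + 0.44·0.2 = 7.088.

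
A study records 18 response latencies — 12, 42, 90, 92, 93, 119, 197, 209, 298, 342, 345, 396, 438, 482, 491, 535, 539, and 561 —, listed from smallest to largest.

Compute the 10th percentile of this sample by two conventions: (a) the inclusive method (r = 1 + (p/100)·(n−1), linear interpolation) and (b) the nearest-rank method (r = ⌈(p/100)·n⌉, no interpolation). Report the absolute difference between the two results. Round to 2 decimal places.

n = 18.
(a) r = 2.7; between ranks 2 (42) and 3 (90): 75.6.
(b) the nearest-rank method: rank 2 → 42.
|75.6 − 42| = 33.6.

33.60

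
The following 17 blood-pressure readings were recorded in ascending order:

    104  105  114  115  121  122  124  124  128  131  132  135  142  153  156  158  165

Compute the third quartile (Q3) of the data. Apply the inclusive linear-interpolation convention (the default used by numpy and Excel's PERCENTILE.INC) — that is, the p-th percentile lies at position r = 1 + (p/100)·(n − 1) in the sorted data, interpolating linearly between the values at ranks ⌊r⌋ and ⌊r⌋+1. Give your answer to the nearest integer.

142

n = 17.
r = 1 + (75/100)·(17 − 1) = 1 + 12 = 13.
r is an integer, so P75 is the value at rank 13: 142.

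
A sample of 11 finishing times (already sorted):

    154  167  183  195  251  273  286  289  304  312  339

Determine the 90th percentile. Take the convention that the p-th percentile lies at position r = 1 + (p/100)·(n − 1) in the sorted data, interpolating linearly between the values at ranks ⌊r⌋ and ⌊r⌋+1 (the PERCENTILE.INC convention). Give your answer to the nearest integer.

n = 11.
r = 1 + (90/100)·(11 − 1) = 1 + 9 = 10.
r is an integer, so P90 is the value at rank 10: 312.

312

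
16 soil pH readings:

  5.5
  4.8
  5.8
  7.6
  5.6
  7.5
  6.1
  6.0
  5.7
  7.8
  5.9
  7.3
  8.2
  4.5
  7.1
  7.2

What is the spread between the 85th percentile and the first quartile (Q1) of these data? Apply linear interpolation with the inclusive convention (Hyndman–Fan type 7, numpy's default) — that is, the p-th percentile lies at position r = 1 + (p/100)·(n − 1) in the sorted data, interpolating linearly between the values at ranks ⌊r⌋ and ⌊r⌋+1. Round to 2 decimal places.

Sorted: 4.5, 4.8, 5.5, 5.6, 5.7, 5.8, 5.9, 6.0, 6.1, 7.1, 7.2, 7.3, 7.5, 7.6, 7.8, 8.2.
n = 16.
P25: r = 4.75; ranks 4–5 are 5.6, 5.7; interpolating gives 5.675.
P85: r = 13.75; ranks 13–14 are 7.5, 7.6; interpolating gives 7.575.
Difference: 7.575 − 5.675 = 1.9.

1.90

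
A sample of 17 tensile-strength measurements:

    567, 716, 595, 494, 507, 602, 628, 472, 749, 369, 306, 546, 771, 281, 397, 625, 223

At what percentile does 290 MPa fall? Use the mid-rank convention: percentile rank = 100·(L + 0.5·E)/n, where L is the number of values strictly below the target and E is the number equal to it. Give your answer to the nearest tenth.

11.8

Sorted: 223, 281, 306, 369, 397, 472, 494, 507, 546, 567, 595, 602, 625, 628, 716, 749, 771.
Count below 290: L = 2; count equal: E = 0; n = 17.
Percentile rank = 100·(2 + 0.5·0)/17 = 100·2/17 = 11.76.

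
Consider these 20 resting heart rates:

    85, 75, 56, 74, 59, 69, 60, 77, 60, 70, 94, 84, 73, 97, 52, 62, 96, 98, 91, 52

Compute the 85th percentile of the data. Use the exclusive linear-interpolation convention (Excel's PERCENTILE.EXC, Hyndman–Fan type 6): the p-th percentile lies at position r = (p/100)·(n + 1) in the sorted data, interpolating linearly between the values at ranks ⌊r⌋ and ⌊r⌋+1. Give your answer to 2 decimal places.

95.70

Sorted: 52, 52, 56, 59, 60, 60, 62, 69, 70, 73, 74, 75, 77, 84, 85, 91, 94, 96, 97, 98.
n = 20.
r = (85/100)·(20 + 1) = 17.85.
Rank 17 is 94 and rank 18 is 96.
Interpolate: 94 + 0.85·(96 − 94) = 94 + 0.85·2 = 95.7.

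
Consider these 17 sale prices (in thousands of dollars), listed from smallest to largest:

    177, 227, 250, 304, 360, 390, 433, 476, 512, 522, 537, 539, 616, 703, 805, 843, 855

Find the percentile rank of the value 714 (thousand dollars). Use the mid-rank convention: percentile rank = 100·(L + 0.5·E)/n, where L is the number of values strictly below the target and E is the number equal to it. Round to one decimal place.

82.4

Count below 714: L = 14; count equal: E = 0; n = 17.
Percentile rank = 100·(14 + 0.5·0)/17 = 100·14/17 = 82.35.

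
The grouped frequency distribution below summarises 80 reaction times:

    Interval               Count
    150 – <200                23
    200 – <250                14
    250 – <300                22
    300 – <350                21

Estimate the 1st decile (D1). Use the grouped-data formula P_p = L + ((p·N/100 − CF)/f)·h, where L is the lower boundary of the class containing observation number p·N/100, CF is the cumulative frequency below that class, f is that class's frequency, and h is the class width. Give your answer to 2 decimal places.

167.39

N = 80; target position k = 10/100 · 80 = 8.
Cumulative frequencies: 23, 37, 59, 80.
Observation 8 falls in the class 150 – <200.
L = 150, CF = 0, f = 23, h = 50.
P10 = 150 + ((8 − 0)/23)·50 = 150 + 17.3913 = 167.391.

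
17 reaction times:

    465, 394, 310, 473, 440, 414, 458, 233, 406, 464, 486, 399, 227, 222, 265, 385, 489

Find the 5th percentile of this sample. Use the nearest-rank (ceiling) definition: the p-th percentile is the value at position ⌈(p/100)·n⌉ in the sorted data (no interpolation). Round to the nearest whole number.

Sorted: 222, 227, 233, 265, 310, 385, 394, 399, 406, 414, 440, 458, 464, 465, 473, 486, 489.
n = 17.
Position = ⌈5/100 · 17⌉ = ⌈0.85⌉ = 1.
The value at rank 1 is 222.

222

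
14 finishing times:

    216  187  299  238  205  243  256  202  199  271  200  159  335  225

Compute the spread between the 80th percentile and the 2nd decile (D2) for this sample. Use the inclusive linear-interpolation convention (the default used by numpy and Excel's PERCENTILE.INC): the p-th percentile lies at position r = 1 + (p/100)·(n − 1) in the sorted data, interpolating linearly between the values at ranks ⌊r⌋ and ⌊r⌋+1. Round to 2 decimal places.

Sorted: 159, 187, 199, 200, 202, 205, 216, 225, 238, 243, 256, 271, 299, 335.
n = 14.
P20: r = 3.6; ranks 3–4 are 199, 200; interpolating gives 199.6.
P80: r = 11.4; ranks 11–12 are 256, 271; interpolating gives 262.
Difference: 262 − 199.6 = 62.4.

62.40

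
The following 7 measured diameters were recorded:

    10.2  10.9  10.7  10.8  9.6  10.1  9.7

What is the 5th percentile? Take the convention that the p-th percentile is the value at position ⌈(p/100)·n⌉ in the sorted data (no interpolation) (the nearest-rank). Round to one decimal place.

9.6

Sorted: 9.6, 9.7, 10.1, 10.2, 10.7, 10.8, 10.9.
n = 7.
Position = ⌈5/100 · 7⌉ = ⌈0.35⌉ = 1.
The value at rank 1 is 9.6.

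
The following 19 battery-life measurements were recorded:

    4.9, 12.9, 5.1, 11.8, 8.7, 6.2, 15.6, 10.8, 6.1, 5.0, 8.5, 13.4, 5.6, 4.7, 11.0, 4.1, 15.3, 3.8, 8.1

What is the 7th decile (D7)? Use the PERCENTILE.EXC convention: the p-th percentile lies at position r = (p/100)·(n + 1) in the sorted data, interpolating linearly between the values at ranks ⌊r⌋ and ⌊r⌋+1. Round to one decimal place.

Sorted: 3.8, 4.1, 4.7, 4.9, 5.0, 5.1, 5.6, 6.1, 6.2, 8.1, 8.5, 8.7, 10.8, 11.0, 11.8, 12.9, 13.4, 15.3, 15.6.
n = 19.
r = (70/100)·(19 + 1) = 14.
r is an integer, so P70 is the value at rank 14: 11.0.

11.0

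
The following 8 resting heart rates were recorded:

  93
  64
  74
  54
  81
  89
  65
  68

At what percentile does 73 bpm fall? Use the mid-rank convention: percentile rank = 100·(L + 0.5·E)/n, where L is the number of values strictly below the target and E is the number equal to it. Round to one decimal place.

50.0

Sorted: 54, 64, 65, 68, 74, 81, 89, 93.
Count below 73: L = 4; count equal: E = 0; n = 8.
Percentile rank = 100·(4 + 0.5·0)/8 = 100·4/8 = 50.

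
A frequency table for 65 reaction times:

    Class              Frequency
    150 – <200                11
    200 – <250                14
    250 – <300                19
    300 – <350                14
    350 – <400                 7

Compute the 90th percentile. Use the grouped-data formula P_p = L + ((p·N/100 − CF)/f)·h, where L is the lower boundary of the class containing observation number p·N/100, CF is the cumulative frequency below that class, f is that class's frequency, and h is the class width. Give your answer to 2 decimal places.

353.57

N = 65; target position k = 90/100 · 65 = 58.5.
Cumulative frequencies: 11, 25, 44, 58, 65.
Observation 58.5 falls in the class 350 – <400.
L = 350, CF = 58, f = 7, h = 50.
P90 = 350 + ((58.5 − 58)/7)·50 = 350 + 3.57143 = 353.571.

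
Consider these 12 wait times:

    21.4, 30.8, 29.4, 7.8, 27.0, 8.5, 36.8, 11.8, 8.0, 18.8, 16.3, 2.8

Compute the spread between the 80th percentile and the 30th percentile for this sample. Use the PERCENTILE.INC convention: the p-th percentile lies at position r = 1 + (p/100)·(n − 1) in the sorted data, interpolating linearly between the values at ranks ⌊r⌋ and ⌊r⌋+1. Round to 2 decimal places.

19.43

Sorted: 2.8, 7.8, 8.0, 8.5, 11.8, 16.3, 18.8, 21.4, 27.0, 29.4, 30.8, 36.8.
n = 12.
P30: r = 4.3; ranks 4–5 are 8.5, 11.8; interpolating gives 9.49.
P80: r = 9.8; ranks 9–10 are 27.0, 29.4; interpolating gives 28.92.
Difference: 28.92 − 9.49 = 19.43.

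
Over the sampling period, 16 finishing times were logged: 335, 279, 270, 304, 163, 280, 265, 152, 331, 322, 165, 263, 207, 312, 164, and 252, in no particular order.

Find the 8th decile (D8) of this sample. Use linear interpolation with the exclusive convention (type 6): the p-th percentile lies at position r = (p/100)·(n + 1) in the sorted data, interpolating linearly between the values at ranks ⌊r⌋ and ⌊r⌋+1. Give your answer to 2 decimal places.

Sorted: 152, 163, 164, 165, 207, 252, 263, 265, 270, 279, 280, 304, 312, 322, 331, 335.
n = 16.
r = (80/100)·(16 + 1) = 13.6.
Rank 13 is 312 and rank 14 is 322.
Interpolate: 312 + 0.6·(322 − 312) = 312 + 0.6·10 = 318.

318.00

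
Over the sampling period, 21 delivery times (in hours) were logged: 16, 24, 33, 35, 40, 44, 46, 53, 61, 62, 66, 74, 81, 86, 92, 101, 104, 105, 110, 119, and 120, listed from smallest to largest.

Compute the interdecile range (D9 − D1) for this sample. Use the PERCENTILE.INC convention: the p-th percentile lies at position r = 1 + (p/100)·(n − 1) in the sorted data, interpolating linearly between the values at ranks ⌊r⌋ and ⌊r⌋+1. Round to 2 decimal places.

n = 21.
P10: r = 3 (integer) → 33.
P90: r = 19 (integer) → 110.
Difference: 110 − 33 = 77.

77.00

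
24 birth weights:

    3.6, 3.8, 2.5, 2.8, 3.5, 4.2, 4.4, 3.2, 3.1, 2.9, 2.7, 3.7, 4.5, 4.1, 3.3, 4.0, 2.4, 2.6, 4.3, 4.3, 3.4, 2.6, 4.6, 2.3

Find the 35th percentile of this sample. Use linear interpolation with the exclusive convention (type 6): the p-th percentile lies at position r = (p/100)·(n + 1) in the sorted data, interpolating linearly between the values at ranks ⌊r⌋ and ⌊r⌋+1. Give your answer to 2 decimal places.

3.05

Sorted: 2.3, 2.4, 2.5, 2.6, 2.6, 2.7, 2.8, 2.9, 3.1, 3.2, 3.3, 3.4, 3.5, 3.6, 3.7, 3.8, 4.0, 4.1, 4.2, 4.3, 4.3, 4.4, 4.5, 4.6.
n = 24.
r = (35/100)·(24 + 1) = 8.75.
Rank 8 is 2.9 and rank 9 is 3.1.
Interpolate: 2.9 + 0.75·(3.1 − 2.9) = 2.9 + 0.75·0.2 = 3.05.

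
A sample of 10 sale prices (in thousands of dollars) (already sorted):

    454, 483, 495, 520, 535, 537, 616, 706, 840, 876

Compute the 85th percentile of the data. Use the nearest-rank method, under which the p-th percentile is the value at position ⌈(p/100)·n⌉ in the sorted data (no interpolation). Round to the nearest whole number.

840

n = 10.
Position = ⌈85/100 · 10⌉ = ⌈8.5⌉ = 9.
The value at rank 9 is 840.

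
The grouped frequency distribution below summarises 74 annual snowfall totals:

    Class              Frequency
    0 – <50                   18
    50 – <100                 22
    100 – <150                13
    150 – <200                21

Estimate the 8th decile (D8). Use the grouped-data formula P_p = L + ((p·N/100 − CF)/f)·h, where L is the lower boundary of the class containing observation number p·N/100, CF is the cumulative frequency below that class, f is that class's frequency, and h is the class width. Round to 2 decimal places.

164.76

N = 74; target position k = 80/100 · 74 = 59.2.
Cumulative frequencies: 18, 40, 53, 74.
Observation 59.2 falls in the class 150 – <200.
L = 150, CF = 53, f = 21, h = 50.
P80 = 150 + ((59.2 − 53)/21)·50 = 150 + 14.7619 = 164.762.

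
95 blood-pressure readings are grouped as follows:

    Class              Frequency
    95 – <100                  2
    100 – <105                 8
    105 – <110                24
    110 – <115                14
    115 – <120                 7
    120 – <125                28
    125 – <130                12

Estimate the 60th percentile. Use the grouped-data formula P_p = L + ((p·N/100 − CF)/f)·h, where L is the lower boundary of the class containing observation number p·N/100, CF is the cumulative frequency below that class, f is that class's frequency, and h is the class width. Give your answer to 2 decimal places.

N = 95; target position k = 60/100 · 95 = 57.
Cumulative frequencies: 2, 10, 34, 48, 55, 83, 95.
Observation 57 falls in the class 120 – <125.
L = 120, CF = 55, f = 28, h = 5.
P60 = 120 + ((57 − 55)/28)·5 = 120 + 0.357143 = 120.357.

120.36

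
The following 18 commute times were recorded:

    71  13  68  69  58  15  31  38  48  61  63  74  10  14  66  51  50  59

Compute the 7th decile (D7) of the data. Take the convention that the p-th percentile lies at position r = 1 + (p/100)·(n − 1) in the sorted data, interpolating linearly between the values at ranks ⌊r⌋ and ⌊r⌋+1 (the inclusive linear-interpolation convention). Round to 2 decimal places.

62.80

Sorted: 10, 13, 14, 15, 31, 38, 48, 50, 51, 58, 59, 61, 63, 66, 68, 69, 71, 74.
n = 18.
r = 1 + (70/100)·(18 − 1) = 1 + 11.9 = 12.9.
Rank 12 is 61 and rank 13 is 63.
Interpolate: 61 + 0.9·(63 − 61) = 61 + 0.9·2 = 62.8.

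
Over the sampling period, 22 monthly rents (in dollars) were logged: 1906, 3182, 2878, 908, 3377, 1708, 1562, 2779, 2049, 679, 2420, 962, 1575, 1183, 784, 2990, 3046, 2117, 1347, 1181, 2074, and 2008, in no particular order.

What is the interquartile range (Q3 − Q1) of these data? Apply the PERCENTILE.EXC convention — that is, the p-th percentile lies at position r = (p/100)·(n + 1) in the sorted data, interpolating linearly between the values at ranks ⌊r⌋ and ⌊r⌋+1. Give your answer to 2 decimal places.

1621.25

Sorted: 679, 784, 908, 962, 1181, 1183, 1347, 1562, 1575, 1708, 1906, 2008, 2049, 2074, 2117, 2420, 2779, 2878, 2990, 3046, 3182, 3377.
n = 22.
P25: r = 5.75; ranks 5–6 are 1181, 1183; interpolating gives 1182.5.
P75: r = 17.25; ranks 17–18 are 2779, 2878; interpolating gives 2803.75.
Difference: 2803.75 − 1182.5 = 1621.25.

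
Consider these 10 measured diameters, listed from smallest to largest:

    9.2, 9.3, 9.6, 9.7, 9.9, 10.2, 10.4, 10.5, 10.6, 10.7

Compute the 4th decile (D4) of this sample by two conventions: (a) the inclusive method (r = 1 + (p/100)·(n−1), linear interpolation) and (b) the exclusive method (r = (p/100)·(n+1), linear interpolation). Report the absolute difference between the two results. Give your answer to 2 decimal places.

n = 10.
(a) r = 4.6; between ranks 4 (9.7) and 5 (9.9): 9.82.
(b) r = 4.4; between ranks 4 (9.7) and 5 (9.9): 9.78.
|9.82 − 9.78| = 0.04.

0.04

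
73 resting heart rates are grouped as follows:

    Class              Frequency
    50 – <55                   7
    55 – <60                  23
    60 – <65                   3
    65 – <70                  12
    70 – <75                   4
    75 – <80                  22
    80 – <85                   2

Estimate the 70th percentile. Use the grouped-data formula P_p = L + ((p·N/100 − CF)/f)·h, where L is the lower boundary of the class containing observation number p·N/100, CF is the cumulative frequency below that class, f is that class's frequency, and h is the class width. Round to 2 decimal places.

75.48

N = 73; target position k = 70/100 · 73 = 51.1.
Cumulative frequencies: 7, 30, 33, 45, 49, 71, 73.
Observation 51.1 falls in the class 75 – <80.
L = 75, CF = 49, f = 22, h = 5.
P70 = 75 + ((51.1 − 49)/22)·5 = 75 + 0.477273 = 75.4773.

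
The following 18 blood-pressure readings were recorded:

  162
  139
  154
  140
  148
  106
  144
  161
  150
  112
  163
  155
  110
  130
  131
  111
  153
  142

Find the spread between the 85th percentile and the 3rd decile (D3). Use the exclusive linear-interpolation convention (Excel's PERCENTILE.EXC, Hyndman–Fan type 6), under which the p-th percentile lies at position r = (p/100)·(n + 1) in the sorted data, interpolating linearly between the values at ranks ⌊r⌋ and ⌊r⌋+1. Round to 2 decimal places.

Sorted: 106, 110, 111, 112, 130, 131, 139, 140, 142, 144, 148, 150, 153, 154, 155, 161, 162, 163.
n = 18.
P30: r = 5.7; ranks 5–6 are 130, 131; interpolating gives 130.7.
P85: r = 16.15; ranks 16–17 are 161, 162; interpolating gives 161.15.
Difference: 161.15 − 130.7 = 30.45.

30.45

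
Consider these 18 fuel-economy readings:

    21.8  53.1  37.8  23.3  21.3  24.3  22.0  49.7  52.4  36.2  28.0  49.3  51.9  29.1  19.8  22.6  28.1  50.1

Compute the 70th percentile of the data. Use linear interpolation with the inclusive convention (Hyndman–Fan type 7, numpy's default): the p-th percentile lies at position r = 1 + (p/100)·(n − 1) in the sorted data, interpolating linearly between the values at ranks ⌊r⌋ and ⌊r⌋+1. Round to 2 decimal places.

48.15

Sorted: 19.8, 21.3, 21.8, 22.0, 22.6, 23.3, 24.3, 28.0, 28.1, 29.1, 36.2, 37.8, 49.3, 49.7, 50.1, 51.9, 52.4, 53.1.
n = 18.
r = 1 + (70/100)·(18 − 1) = 1 + 11.9 = 12.9.
Rank 12 is 37.8 and rank 13 is 49.3.
Interpolate: 37.8 + 0.9·(49.3 − 37.8) = 37.8 + 0.9·11.5 = 48.15.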